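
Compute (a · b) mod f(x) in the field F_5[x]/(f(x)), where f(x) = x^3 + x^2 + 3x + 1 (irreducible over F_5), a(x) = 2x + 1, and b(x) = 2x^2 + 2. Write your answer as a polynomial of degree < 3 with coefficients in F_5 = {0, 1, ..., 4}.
a · b ≡ 3x^2 + 2x + 3 (mod f(x))

Multiply in F_5[x]: a(x)·b(x) = (2x + 1)·(2x^2 + 2) = 4x^3 + 2x^2 + 4x + 2. This has degree ≥ 3, so divide by f(x) over F_5: 4x^3 + 2x^2 + 4x + 2 = (4)·(x^3 + x^2 + 3x + 1) + (3x^2 + 2x + 3). Hence a·b ≡ 3x^2 + 2x + 3 (mod f). (F_5[x]/(f) is a field with 5^3 = 125 elements since f is irreducible of degree 3.)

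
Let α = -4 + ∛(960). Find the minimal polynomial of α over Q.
m_α(x) = x^3 + 12x^2 + 48x - 896

Set β = α + 4 = ∛(960), so β^3 = 960. Then (α + 4)^3 - 960 = 0, i.e. α is a root of g(x) = (x + 4)^3 - 960 = x^3 + 12x^2 + 48x - 896. Since g(x) = h(x + 4) where h(x) = x^3 - 960, and h is irreducible over Q (because 960 is not a perfect cube, so h has no rational root, and a monic cubic with no rational root is irreducible), g is also irreducible (irreducibility is preserved under the substitution x → x + 4). Hence m_α(x) = x^3 + 12x^2 + 48x - 896.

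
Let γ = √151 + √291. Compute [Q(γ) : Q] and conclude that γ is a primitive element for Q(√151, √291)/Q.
[Q(γ) : Q] = 4 (equivalently, Q(γ) = Q(√151, √291))

Obviously Q(γ) ⊆ Q(√151, √291), and [Q(√151, √291):Q] = 4 (since 151, 291 are distinct squarefree integers > 1 with 43941 not a perfect square). To show equality we compute the minimal polynomial of γ. From γ = √151 + √291: γ^2 = 151 + 2√(43941) + 291 = 442 + 2√(43941), so γ^2 - 442 = 2√(43941); squaring, (γ^2 - 442)^2 = 4·43941, i.e. γ^4 - 884γ^2 + 195364 - 175764 = 0, i.e. γ^4 - 884γ^2 + 19600 = 0. So γ is a root of x^4 - 884x^2 + 19600. This polynomial is irreducible over Q: it has no rational root (each ±√151 ± √291 is irrational), and any factorization into two quadratics over Q would force √(43941) ∈ Q (pairing opposite roots) or √151, √291 ∈ Q (other pairings), all impossible. Hence [Q(γ):Q] = 4 = [Q(√151, √291):Q], so Q(γ) = Q(√151, √291).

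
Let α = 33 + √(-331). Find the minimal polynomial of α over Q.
m_α(x) = x^2 - 66x + 1420

From α - 33 = √(-331), squaring gives (α - 33)^2 = -331, i.e. α^2 - 66α + 1089 = -331, so α^2 - 66α + 1420 = 0. The discriminant of x^2 - 66x + 1420 is (-66)^2 - 4·(1420) = 4356 - 5680 = -1324, and 4·(-331) is not a perfect square in Q since -331 is squarefree and ≠ 1. Hence x^2 - 66x + 1420 is irreducible over Q and is the minimal polynomial of α.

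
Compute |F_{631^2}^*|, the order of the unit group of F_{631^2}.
|F_{631^2}^*| = 398160

F_{631^2} has 631^2 = 398161 elements; its multiplicative group consists of all nonzero elements, so |F_{631^2}^*| = 398161 - 1 = 398160. (It is cyclic since any finite subgroup of the multiplicative group of a field is cyclic.)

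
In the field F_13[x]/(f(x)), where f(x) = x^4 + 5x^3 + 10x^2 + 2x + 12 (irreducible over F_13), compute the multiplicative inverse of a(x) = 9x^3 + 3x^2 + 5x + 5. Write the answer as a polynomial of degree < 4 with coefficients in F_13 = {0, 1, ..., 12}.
a(x)^(-1) ≡ 11x^3 + 9x + 8 (mod f(x))

Since f is irreducible over F_13, F_13[x]/(f) is a field and a(x) ≠ 0 has an inverse. Apply the extended Euclidean algorithm to f(x) and a(x) in F_13[x]: f(x) = (3x + 1)·a(x) + (5x^2 + 8x + 7);  a(x) = (7x + 5)·(5x^2 + 8x + 7) + (7x + 9);  (5x^2 + 8x + 7) = (10x + 5)·(7x + 9) + (1). The last nonzero remainder is the constant 1 = gcd(f, a) in F_13. Back-substituting through the division chain expresses 1 = s(x)·a(x) + t(x)·f(x) with s(x) ≡ 11x^3 + 9x + 8 (mod f), so a(x)^(-1) ≡ s(x) = 11x^3 + 9x + 8 (mod f). Check: (9x^3 + 3x^2 + 5x + 5)·(11x^3 + 9x + 8) = 8x^6 + 7x^5 + 6x^4 + 11x^3 + 4x^2 + 7x + 1 ≡ 1 (mod x^4 + 5x^3 + 10x^2 + 2x + 12).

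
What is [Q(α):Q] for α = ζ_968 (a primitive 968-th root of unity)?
[Q(α):Q] = 440

The minimal polynomial of ζ_968 over Q is the 968-th cyclotomic polynomial Φ_968(x), which is irreducible over Q and has degree φ(968) = 440. Hence [Q(α):Q] = φ(968) = 440.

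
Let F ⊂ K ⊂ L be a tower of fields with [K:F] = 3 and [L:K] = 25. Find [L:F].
[L:F] = 75

The tower law says that for any tower of field extensions F ⊂ K ⊂ L with finite degrees, [L:F] = [L:K] · [K:F]. Here this gives [L:F] = 25 · 3 = 75.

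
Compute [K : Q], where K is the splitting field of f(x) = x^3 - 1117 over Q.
[K : Q] = 6

The roots of x^3 - 1117 are ∛1117, ω∛1117, ω^2∛1117 where ω = e^(2πi/3) is a primitive cube root of unity, so K = Q(∛1117, ω). Now [Q(∛1117):Q] = 3 (since 1117 is not a perfect cube, x^3 - 1117 is irreducible) and [Q(ω):Q] = 2. Both 2 and 3 divide [K:Q], and [K:Q] ≤ 3·2 = 6, so [K:Q] = 6. (Equivalently: Q(∛1117) ⊂ R but ω ∉ R, so [K : Q(∛1117)] = 2.)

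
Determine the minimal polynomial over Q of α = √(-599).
m_α(x) = x^2 + 599

α satisfies α^2 + 599 = 0, so x^2 + 599 annihilates α. Since d = -599 is squarefree and ≠ 1, it is not a perfect square in Q, so x^2 + 599 has no rational root and is therefore irreducible over Q (a degree-2 polynomial over a field is irreducible iff it has no root). Hence m_α(x) = x^2 + 599.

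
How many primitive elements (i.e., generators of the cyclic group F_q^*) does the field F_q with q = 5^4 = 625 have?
There are φ(624) = 192 primitive elements

F_q^* is cyclic of order q - 1 = 624. A cyclic group of order m has exactly φ(m) generators. Here m = 624 = 2^4 · 3 · 13, so the number of primitive elements is φ(624) = 192.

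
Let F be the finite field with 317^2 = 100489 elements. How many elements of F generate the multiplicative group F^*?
There are φ(100488) = 32448 primitive elements

F_q^* is cyclic of order q - 1 = 100488. A cyclic group of order m has exactly φ(m) generators. Here m = 100488 = 2^3 · 3 · 53 · 79, so the number of primitive elements is φ(100488) = 32448.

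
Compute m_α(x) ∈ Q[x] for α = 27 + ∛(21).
m_α(x) = x^3 - 81x^2 + 2187x - 19704

Set β = α - 27 = ∛(21), so β^3 = 21. Then (α - 27)^3 - 21 = 0, i.e. α is a root of g(x) = (x - 27)^3 - 21 = x^3 - 81x^2 + 2187x - 19704. Since g(x) = h(x - 27) where h(x) = x^3 - 21, and h is irreducible over Q (because 21 is not a perfect cube, so h has no rational root, and a monic cubic with no rational root is irreducible), g is also irreducible (irreducibility is preserved under the substitution x → x - 27). Hence m_α(x) = x^3 - 81x^2 + 2187x - 19704.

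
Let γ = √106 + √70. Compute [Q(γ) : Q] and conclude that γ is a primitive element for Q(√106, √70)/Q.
[Q(γ) : Q] = 4 (equivalently, Q(γ) = Q(√106, √70))

Obviously Q(γ) ⊆ Q(√106, √70), and [Q(√106, √70):Q] = 4 (since 106, 70 are distinct squarefree integers > 1 with 7420 not a perfect square). To show equality we compute the minimal polynomial of γ. From γ = √106 + √70: γ^2 = 106 + 2√(7420) + 70 = 176 + 2√(7420), so γ^2 - 176 = 2√(7420); squaring, (γ^2 - 176)^2 = 4·7420, i.e. γ^4 - 352γ^2 + 30976 - 29680 = 0, i.e. γ^4 - 352γ^2 + 1296 = 0. So γ is a root of x^4 - 352x^2 + 1296. This polynomial is irreducible over Q: it has no rational root (each ±√106 ± √70 is irrational), and any factorization into two quadratics over Q would force √(7420) ∈ Q (pairing opposite roots) or √106, √70 ∈ Q (other pairings), all impossible. Hence [Q(γ):Q] = 4 = [Q(√106, √70):Q], so Q(γ) = Q(√106, √70).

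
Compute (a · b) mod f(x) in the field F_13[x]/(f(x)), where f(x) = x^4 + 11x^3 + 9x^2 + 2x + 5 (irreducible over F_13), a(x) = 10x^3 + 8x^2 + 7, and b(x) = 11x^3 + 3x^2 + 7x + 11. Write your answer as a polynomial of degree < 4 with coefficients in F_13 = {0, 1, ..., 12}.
a · b ≡ 12x^3 + 5x^2 + 8x + 7 (mod f(x))

Multiply in F_13[x]: a(x)·b(x) = (10x^3 + 8x^2 + 7)·(11x^3 + 3x^2 + 7x + 11) = 6x^6 + x^5 + 3x^4 + 9x^3 + 5x^2 + 10x + 12. This has degree ≥ 4, so divide by f(x) over F_13: 6x^6 + x^5 + 3x^4 + 9x^3 + 5x^2 + 10x + 12 = (6x^2 + 1)·(x^4 + 11x^3 + 9x^2 + 2x + 5) + (12x^3 + 5x^2 + 8x + 7). Hence a·b ≡ 12x^3 + 5x^2 + 8x + 7 (mod f). (F_13[x]/(f) is a field with 13^4 = 28561 elements since f is irreducible of degree 4.)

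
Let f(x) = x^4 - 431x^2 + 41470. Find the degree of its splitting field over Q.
[K : Q] = 4

Solving the quadratic in x^2: x^2 = (431 ± √(431^2 - 4·41470))/2 = (431 ± √19881)/2 = (431 ± 141)/2, giving x^2 = 145 or x^2 = 286. So f(x) = (x^2 - 145)(x^2 - 286) and the roots of f are ±√145, ±√286. Hence the splitting field is K = Q(√145, √286). Since 145 and 286 are distinct squarefree integers > 1, their product 41470 is not a perfect square, so √286 ∉ Q(√145). By the tower law [K:Q] = [Q(√145,√286):Q(√145)] · [Q(√145):Q] = 2 · 2 = 4.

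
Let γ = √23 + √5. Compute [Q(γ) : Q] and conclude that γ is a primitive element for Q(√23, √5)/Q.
[Q(γ) : Q] = 4 (equivalently, Q(γ) = Q(√23, √5))

Obviously Q(γ) ⊆ Q(√23, √5), and [Q(√23, √5):Q] = 4 (since 23, 5 are distinct squarefree integers > 1 with 115 not a perfect square). To show equality we compute the minimal polynomial of γ. From γ = √23 + √5: γ^2 = 23 + 2√(115) + 5 = 28 + 2√(115), so γ^2 - 28 = 2√(115); squaring, (γ^2 - 28)^2 = 4·115, i.e. γ^4 - 56γ^2 + 784 - 460 = 0, i.e. γ^4 - 56γ^2 + 324 = 0. So γ is a root of x^4 - 56x^2 + 324. This polynomial is irreducible over Q: it has no rational root (each ±√23 ± √5 is irrational), and any factorization into two quadratics over Q would force √(115) ∈ Q (pairing opposite roots) or √23, √5 ∈ Q (other pairings), all impossible. Hence [Q(γ):Q] = 4 = [Q(√23, √5):Q], so Q(γ) = Q(√23, √5).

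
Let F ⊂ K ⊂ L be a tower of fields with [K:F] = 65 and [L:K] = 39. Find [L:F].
[L:F] = 2535

The tower law says that for any tower of field extensions F ⊂ K ⊂ L with finite degrees, [L:F] = [L:K] · [K:F]. Here this gives [L:F] = 39 · 65 = 2535.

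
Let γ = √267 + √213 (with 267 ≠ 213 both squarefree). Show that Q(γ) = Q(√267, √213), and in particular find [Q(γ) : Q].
[Q(γ) : Q] = 4 (equivalently, Q(γ) = Q(√267, √213))

Obviously Q(γ) ⊆ Q(√267, √213), and [Q(√267, √213):Q] = 4 (since 267, 213 are distinct squarefree integers > 1 with 56871 not a perfect square). To show equality we compute the minimal polynomial of γ. From γ = √267 + √213: γ^2 = 267 + 2√(56871) + 213 = 480 + 2√(56871), so γ^2 - 480 = 2√(56871); squaring, (γ^2 - 480)^2 = 4·56871, i.e. γ^4 - 960γ^2 + 230400 - 227484 = 0, i.e. γ^4 - 960γ^2 + 2916 = 0. So γ is a root of x^4 - 960x^2 + 2916. This polynomial is irreducible over Q: it has no rational root (each ±√267 ± √213 is irrational), and any factorization into two quadratics over Q would force √(56871) ∈ Q (pairing opposite roots) or √267, √213 ∈ Q (other pairings), all impossible. Hence [Q(γ):Q] = 4 = [Q(√267, √213):Q], so Q(γ) = Q(√267, √213).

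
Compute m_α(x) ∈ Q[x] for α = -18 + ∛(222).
m_α(x) = x^3 + 54x^2 + 972x + 5610

Set β = α + 18 = ∛(222), so β^3 = 222. Then (α + 18)^3 - 222 = 0, i.e. α is a root of g(x) = (x + 18)^3 - 222 = x^3 + 54x^2 + 972x + 5610. Since g(x) = h(x + 18) where h(x) = x^3 - 222, and h is irreducible over Q (because 222 is not a perfect cube, so h has no rational root, and a monic cubic with no rational root is irreducible), g is also irreducible (irreducibility is preserved under the substitution x → x + 18). Hence m_α(x) = x^3 + 54x^2 + 972x + 5610.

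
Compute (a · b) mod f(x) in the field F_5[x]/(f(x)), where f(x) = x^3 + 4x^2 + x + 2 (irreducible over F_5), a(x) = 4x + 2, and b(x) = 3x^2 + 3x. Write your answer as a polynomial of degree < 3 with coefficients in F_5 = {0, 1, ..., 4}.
a · b ≡ 4x + 1 (mod f(x))

Multiply in F_5[x]: a(x)·b(x) = (4x + 2)·(3x^2 + 3x) = 2x^3 + 3x^2 + x. This has degree ≥ 3, so divide by f(x) over F_5: 2x^3 + 3x^2 + x = (2)·(x^3 + 4x^2 + x + 2) + (4x + 1). Hence a·b ≡ 4x + 1 (mod f). (F_5[x]/(f) is a field with 5^3 = 125 elements since f is irreducible of degree 3.)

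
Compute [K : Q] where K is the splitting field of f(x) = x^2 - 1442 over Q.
[K : Q] = 2

f(x) = x^2 - 1442 factors as (x - √1442)(x + √1442). The splitting field is K = Q(√1442). Since 1442 is squarefree and > 1, it is not a perfect square, so x^2 - 1442 is irreducible over Q and [Q(√1442) : Q] = 2. Hence [K : Q] = 2.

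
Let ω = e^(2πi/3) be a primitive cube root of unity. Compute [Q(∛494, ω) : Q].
[Q(∛494, ω) : Q] = 6

[Q(∛494):Q] = 3 (min poly x^3 - 494, irreducible since 494 is not a perfect cube). [Q(ω):Q] = 2 (min poly x^2 + x + 1). Since Q(∛494) ⊂ R and ω ∉ R, we have ω ∉ Q(∛494), so x^2 + x + 1 remains irreducible over Q(∛494) and [Q(∛494, ω) : Q(∛494)] = 2. By the tower law, [Q(∛494, ω) : Q] = 3 · 2 = 6. (In fact Q(∛494, ω) is the splitting field of x^3 - 494 over Q.)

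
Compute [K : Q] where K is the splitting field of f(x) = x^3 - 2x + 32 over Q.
[K : Q] = 6

By the rational root test, any rational root of the monic integer polynomial f(x) = x^3 - 2x + 32 must be an integer dividing the constant term 32, i.e. one of ±{1, 2, 4, 8, 16, 32}. Evaluating: f(1) = 31, f(-1) = 33, f(2) = 36, f(-2) = 28, f(4) = 88, f(-4) = -24, f(8) = 528, f(-8) = -464, f(16) = 4096, f(-16) = -4032, f(32) = 32736, f(-32) = -32672; none is 0, so f has no rational root and is therefore irreducible over Q (a cubic with no linear factor over a field is irreducible). For an irreducible cubic, the Galois group is A_3 or S_3 according as the discriminant disc(f) = -4a^3 - 27b^2 = -4·(-2)^3 - 27·(32)^2 = -27616 is or is not a square in Q. Here disc(f) = -27616 is not a perfect square in Q, so the Galois group of f over Q is not contained in A_3 and must be all of S_3. The splitting field has degree |S_3| = 6 over Q, so [K : Q] = 6.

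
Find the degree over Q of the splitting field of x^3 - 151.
[K : Q] = 6

The roots of x^3 - 151 are ∛151, ω∛151, ω^2∛151 where ω = e^(2πi/3) is a primitive cube root of unity, so K = Q(∛151, ω). Now [Q(∛151):Q] = 3 (since 151 is not a perfect cube, x^3 - 151 is irreducible) and [Q(ω):Q] = 2. Both 2 and 3 divide [K:Q], and [K:Q] ≤ 3·2 = 6, so [K:Q] = 6. (Equivalently: Q(∛151) ⊂ R but ω ∉ R, so [K : Q(∛151)] = 2.)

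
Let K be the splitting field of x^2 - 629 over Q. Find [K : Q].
[K : Q] = 2

f(x) = x^2 - 629 factors as (x - √629)(x + √629). The splitting field is K = Q(√629). Since 629 is squarefree and > 1, it is not a perfect square, so x^2 - 629 is irreducible over Q and [Q(√629) : Q] = 2. Hence [K : Q] = 2.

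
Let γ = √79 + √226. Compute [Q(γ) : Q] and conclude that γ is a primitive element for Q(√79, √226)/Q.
[Q(γ) : Q] = 4 (equivalently, Q(γ) = Q(√79, √226))

Obviously Q(γ) ⊆ Q(√79, √226), and [Q(√79, √226):Q] = 4 (since 79, 226 are distinct squarefree integers > 1 with 17854 not a perfect square). To show equality we compute the minimal polynomial of γ. From γ = √79 + √226: γ^2 = 79 + 2√(17854) + 226 = 305 + 2√(17854), so γ^2 - 305 = 2√(17854); squaring, (γ^2 - 305)^2 = 4·17854, i.e. γ^4 - 610γ^2 + 93025 - 71416 = 0, i.e. γ^4 - 610γ^2 + 21609 = 0. So γ is a root of x^4 - 610x^2 + 21609. This polynomial is irreducible over Q: it has no rational root (each ±√79 ± √226 is irrational), and any factorization into two quadratics over Q would force √(17854) ∈ Q (pairing opposite roots) or √79, √226 ∈ Q (other pairings), all impossible. Hence [Q(γ):Q] = 4 = [Q(√79, √226):Q], so Q(γ) = Q(√79, √226).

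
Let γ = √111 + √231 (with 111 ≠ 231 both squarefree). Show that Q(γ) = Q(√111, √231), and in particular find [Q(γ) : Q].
[Q(γ) : Q] = 4 (equivalently, Q(γ) = Q(√111, √231))

Obviously Q(γ) ⊆ Q(√111, √231), and [Q(√111, √231):Q] = 4 (since 111, 231 are distinct squarefree integers > 1 with 25641 not a perfect square). To show equality we compute the minimal polynomial of γ. From γ = √111 + √231: γ^2 = 111 + 2√(25641) + 231 = 342 + 2√(25641), so γ^2 - 342 = 2√(25641); squaring, (γ^2 - 342)^2 = 4·25641, i.e. γ^4 - 684γ^2 + 116964 - 102564 = 0, i.e. γ^4 - 684γ^2 + 14400 = 0. So γ is a root of x^4 - 684x^2 + 14400. This polynomial is irreducible over Q: it has no rational root (each ±√111 ± √231 is irrational), and any factorization into two quadratics over Q would force √(25641) ∈ Q (pairing opposite roots) or √111, √231 ∈ Q (other pairings), all impossible. Hence [Q(γ):Q] = 4 = [Q(√111, √231):Q], so Q(γ) = Q(√111, √231).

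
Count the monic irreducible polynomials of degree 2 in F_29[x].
There are 406 monic irreducible polynomials of degree 2 over F_29

Each element of F_{29^2} that lies in no proper subfield is a root of exactly one monic irreducible of degree 2 over F_29, and each such polynomial has 2 distinct roots in F_{29^2}. By Möbius inversion the count is N_29(2) = (1/2) Σ_{d|2} μ(2/d) · 29^d = (1/2)(μ(2)·29^1 + μ(1)·29^2) = 812/2 = 406.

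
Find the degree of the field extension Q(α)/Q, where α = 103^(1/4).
[Q(α):Q] = 4

α is a root of x^4 - 103. By Eisenstein's criterion at the prime p = 103 (which divides the constant term 103 but p^2 = 10609 does not, since 103 is squarefree), x^4 - 103 is irreducible over Q. Hence [Q(α):Q] = 4.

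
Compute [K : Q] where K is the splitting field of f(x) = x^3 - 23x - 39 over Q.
[K : Q] = 6

By the rational root test, any rational root of the monic integer polynomial f(x) = x^3 - 23x - 39 must be an integer dividing the constant term -39, i.e. one of ±{1, 3, 13, 39}. Evaluating: f(1) = -61, f(-1) = -17, f(3) = -81, f(-3) = 3, f(13) = 1859, f(-13) = -1937, f(39) = 58383, f(-39) = -58461; none is 0, so f has no rational root and is therefore irreducible over Q (a cubic with no linear factor over a field is irreducible). For an irreducible cubic, the Galois group is A_3 or S_3 according as the discriminant disc(f) = -4a^3 - 27b^2 = -4·(-23)^3 - 27·(-39)^2 = 7601 is or is not a square in Q. Here disc(f) = 7601 is not a perfect square in Q, so the Galois group of f over Q is not contained in A_3 and must be all of S_3. The splitting field has degree |S_3| = 6 over Q, so [K : Q] = 6.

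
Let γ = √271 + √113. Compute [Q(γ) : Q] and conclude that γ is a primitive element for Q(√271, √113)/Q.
[Q(γ) : Q] = 4 (equivalently, Q(γ) = Q(√271, √113))

Obviously Q(γ) ⊆ Q(√271, √113), and [Q(√271, √113):Q] = 4 (since 271, 113 are distinct squarefree integers > 1 with 30623 not a perfect square). To show equality we compute the minimal polynomial of γ. From γ = √271 + √113: γ^2 = 271 + 2√(30623) + 113 = 384 + 2√(30623), so γ^2 - 384 = 2√(30623); squaring, (γ^2 - 384)^2 = 4·30623, i.e. γ^4 - 768γ^2 + 147456 - 122492 = 0, i.e. γ^4 - 768γ^2 + 24964 = 0. So γ is a root of x^4 - 768x^2 + 24964. This polynomial is irreducible over Q: it has no rational root (each ±√271 ± √113 is irrational), and any factorization into two quadratics over Q would force √(30623) ∈ Q (pairing opposite roots) or √271, √113 ∈ Q (other pairings), all impossible. Hence [Q(γ):Q] = 4 = [Q(√271, √113):Q], so Q(γ) = Q(√271, √113).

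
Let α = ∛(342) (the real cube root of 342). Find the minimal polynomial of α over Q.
m_α(x) = x^3 - 342

α satisfies α^3 = 342, so x^3 - 342 annihilates α. By the rational root test, a rational root p/q (in lowest terms) of x^3 - 342 would satisfy p^3 = 342 q^3, forcing q = 1 and p^3 = 342; but 342 is not a perfect cube, contradiction. A monic cubic over Q with no rational root is irreducible (any nontrivial factorization would include a linear factor). Hence x^3 - 342 is the minimal polynomial of α, and in particular [Q(α):Q] = 3.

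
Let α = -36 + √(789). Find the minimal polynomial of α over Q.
m_α(x) = x^2 + 72x + 507

From α + 36 = √(789), squaring gives (α + 36)^2 = 789, i.e. α^2 + 72α + 1296 = 789, so α^2 + 72α + 507 = 0. The discriminant of x^2 + 72x + 507 is (72)^2 - 4·(507) = 5184 - 2028 = 3156, and 4·(789) is not a perfect square in Q since 789 is squarefree and ≠ 1. Hence x^2 + 72x + 507 is irreducible over Q and is the minimal polynomial of α.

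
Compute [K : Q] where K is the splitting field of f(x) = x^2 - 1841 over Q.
[K : Q] = 2

f(x) = x^2 - 1841 factors as (x - √1841)(x + √1841). The splitting field is K = Q(√1841). Since 1841 is squarefree and > 1, it is not a perfect square, so x^2 - 1841 is irreducible over Q and [Q(√1841) : Q] = 2. Hence [K : Q] = 2.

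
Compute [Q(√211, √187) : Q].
[Q(√211, √187) : Q] = 4

[Q(√211):Q] = 2 (min poly x^2 - 211, irreducible since 211 is squarefree > 1). For the top step, suppose √187 ∈ Q(√211), say √187 = c + d√211 with c, d ∈ Q. Squaring: 187 = c^2 + 211d^2 + 2cd√211. Since √211 ∉ Q this forces 2cd = 0. If d = 0 then √187 = c ∈ Q, contradicting 187 squarefree > 1. If c = 0 then 187 = 211d^2, so 211·187 = (211d)^2 is a perfect square in Q — but 211·187 = 39457 is not a perfect square (since 211 and 187 are distinct squarefree integers). Contradiction. Hence √187 ∉ Q(√211), so x^2 - 187 stays irreducible over Q(√211) and [Q(√211, √187) : Q(√211)] = 2. By the tower law, [Q(√211, √187) : Q] = 2 · 2 = 4.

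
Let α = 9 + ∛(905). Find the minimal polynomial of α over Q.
m_α(x) = x^3 - 27x^2 + 243x - 1634

Set β = α - 9 = ∛(905), so β^3 = 905. Then (α - 9)^3 - 905 = 0, i.e. α is a root of g(x) = (x - 9)^3 - 905 = x^3 - 27x^2 + 243x - 1634. Since g(x) = h(x - 9) where h(x) = x^3 - 905, and h is irreducible over Q (because 905 is not a perfect cube, so h has no rational root, and a monic cubic with no rational root is irreducible), g is also irreducible (irreducibility is preserved under the substitution x → x - 9). Hence m_α(x) = x^3 - 27x^2 + 243x - 1634.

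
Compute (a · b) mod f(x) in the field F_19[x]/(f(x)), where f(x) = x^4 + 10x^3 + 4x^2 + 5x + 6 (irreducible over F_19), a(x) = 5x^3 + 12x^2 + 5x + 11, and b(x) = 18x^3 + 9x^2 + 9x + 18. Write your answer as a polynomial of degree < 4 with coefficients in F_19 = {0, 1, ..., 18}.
a · b ≡ 9x^3 + x^2 + 18x + 9 (mod f(x))

Multiply in F_19[x]: a(x)·b(x) = (5x^3 + 12x^2 + 5x + 11)·(18x^3 + 9x^2 + 9x + 18) = 14x^6 + 14x^5 + 15x^4 + 4x^3 + 18x^2 + 18x + 8. This has degree ≥ 4, so divide by f(x) over F_19: 14x^6 + 14x^5 + 15x^4 + 4x^3 + 18x^2 + 18x + 8 = (14x^2 + 7x + 3)·(x^4 + 10x^3 + 4x^2 + 5x + 6) + (9x^3 + x^2 + 18x + 9). Hence a·b ≡ 9x^3 + x^2 + 18x + 9 (mod f). (F_19[x]/(f) is a field with 19^4 = 130321 elements since f is irreducible of degree 4.)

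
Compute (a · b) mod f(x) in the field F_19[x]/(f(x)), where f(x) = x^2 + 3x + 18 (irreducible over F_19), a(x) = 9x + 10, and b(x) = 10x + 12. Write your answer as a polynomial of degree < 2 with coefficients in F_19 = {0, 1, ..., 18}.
a · b ≡ 14x + 1 (mod f(x))

Multiply in F_19[x]: a(x)·b(x) = (9x + 10)·(10x + 12) = 14x^2 + 18x + 6. This has degree ≥ 2, so divide by f(x) over F_19: 14x^2 + 18x + 6 = (14)·(x^2 + 3x + 18) + (14x + 1). Hence a·b ≡ 14x + 1 (mod f). (F_19[x]/(f) is a field with 19^2 = 361 elements since f is irreducible of degree 2.)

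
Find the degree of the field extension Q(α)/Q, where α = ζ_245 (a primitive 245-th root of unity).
[Q(α):Q] = 168

The minimal polynomial of ζ_245 over Q is the 245-th cyclotomic polynomial Φ_245(x), which is irreducible over Q and has degree φ(245) = 168. Hence [Q(α):Q] = φ(245) = 168.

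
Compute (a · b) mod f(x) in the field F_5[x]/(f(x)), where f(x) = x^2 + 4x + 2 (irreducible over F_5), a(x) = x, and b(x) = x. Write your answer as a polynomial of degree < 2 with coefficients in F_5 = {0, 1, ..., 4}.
a · b ≡ x + 3 (mod f(x))

Multiply in F_5[x]: a(x)·b(x) = (x)·(x) = x^2. This has degree ≥ 2, so divide by f(x) over F_5: x^2 = (1)·(x^2 + 4x + 2) + (x + 3). Hence a·b ≡ x + 3 (mod f). (F_5[x]/(f) is a field with 5^2 = 25 elements since f is irreducible of degree 2.)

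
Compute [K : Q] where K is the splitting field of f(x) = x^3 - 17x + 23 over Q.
[K : Q] = 6

By the rational root test, any rational root of the monic integer polynomial f(x) = x^3 - 17x + 23 must be an integer dividing the constant term 23, i.e. one of ±{1, 23}. Evaluating: f(1) = 7, f(-1) = 39, f(23) = 11799, f(-23) = -11753; none is 0, so f has no rational root and is therefore irreducible over Q (a cubic with no linear factor over a field is irreducible). For an irreducible cubic, the Galois group is A_3 or S_3 according as the discriminant disc(f) = -4a^3 - 27b^2 = -4·(-17)^3 - 27·(23)^2 = 5369 is or is not a square in Q. Here disc(f) = 5369 is not a perfect square in Q, so the Galois group of f over Q is not contained in A_3 and must be all of S_3. The splitting field has degree |S_3| = 6 over Q, so [K : Q] = 6.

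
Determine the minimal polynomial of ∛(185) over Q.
m_α(x) = x^3 - 185

α satisfies α^3 = 185, so x^3 - 185 annihilates α. By the rational root test, a rational root p/q (in lowest terms) of x^3 - 185 would satisfy p^3 = 185 q^3, forcing q = 1 and p^3 = 185; but 185 is not a perfect cube, contradiction. A monic cubic over Q with no rational root is irreducible (any nontrivial factorization would include a linear factor). Hence x^3 - 185 is the minimal polynomial of α, and in particular [Q(α):Q] = 3.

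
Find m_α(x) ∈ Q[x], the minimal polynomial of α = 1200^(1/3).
m_α(x) = x^3 - 1200

α satisfies α^3 = 1200, so x^3 - 1200 annihilates α. By the rational root test, a rational root p/q (in lowest terms) of x^3 - 1200 would satisfy p^3 = 1200 q^3, forcing q = 1 and p^3 = 1200; but 1200 is not a perfect cube, contradiction. A monic cubic over Q with no rational root is irreducible (any nontrivial factorization would include a linear factor). Hence x^3 - 1200 is the minimal polynomial of α, and in particular [Q(α):Q] = 3.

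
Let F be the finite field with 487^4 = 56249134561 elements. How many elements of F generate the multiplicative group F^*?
There are φ(56249134560) = 14332723200 primitive elements

F_q^* is cyclic of order q - 1 = 56249134560. A cyclic group of order m has exactly φ(m) generators. Here m = 56249134560 = 2^5 · 3^5 · 5 · 37 · 61 · 641, so the number of primitive elements is φ(56249134560) = 14332723200.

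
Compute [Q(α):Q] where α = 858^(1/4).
[Q(α):Q] = 4

α is a root of x^4 - 858. By Eisenstein's criterion at the prime p = 2 (which divides the constant term 858 but p^2 = 4 does not, since 858 is squarefree), x^4 - 858 is irreducible over Q. Hence [Q(α):Q] = 4.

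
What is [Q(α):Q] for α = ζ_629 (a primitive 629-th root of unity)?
[Q(α):Q] = 576

The minimal polynomial of ζ_629 over Q is the 629-th cyclotomic polynomial Φ_629(x), which is irreducible over Q and has degree φ(629) = 576. Hence [Q(α):Q] = φ(629) = 576.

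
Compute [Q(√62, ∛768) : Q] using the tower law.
[Q(√62, ∛768) : Q] = 6

Let L = Q(√62, ∛768). Since Q(√62) ⊂ L and [Q(√62):Q] = 2, the tower law gives 2 | [L:Q]. Likewise Q(∛768) ⊂ L with [Q(∛768):Q] = 3 (because 768 is not a perfect cube), so 3 | [L:Q]. As gcd(2,3) = 1, [L:Q] is divisible by 6. Conversely L is generated over Q by √62 and ∛768, so [L:Q] ≤ 2·3 = 6. Therefore [Q(√62, ∛768) : Q] = 6.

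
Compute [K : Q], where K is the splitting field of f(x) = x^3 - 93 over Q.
[K : Q] = 6

The roots of x^3 - 93 are ∛93, ω∛93, ω^2∛93 where ω = e^(2πi/3) is a primitive cube root of unity, so K = Q(∛93, ω). Now [Q(∛93):Q] = 3 (since 93 is not a perfect cube, x^3 - 93 is irreducible) and [Q(ω):Q] = 2. Both 2 and 3 divide [K:Q], and [K:Q] ≤ 3·2 = 6, so [K:Q] = 6. (Equivalently: Q(∛93) ⊂ R but ω ∉ R, so [K : Q(∛93)] = 2.)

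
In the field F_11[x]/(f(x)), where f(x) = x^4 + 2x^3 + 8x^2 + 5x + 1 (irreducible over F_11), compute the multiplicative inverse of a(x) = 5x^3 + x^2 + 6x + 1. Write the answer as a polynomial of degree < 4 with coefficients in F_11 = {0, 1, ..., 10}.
a(x)^(-1) ≡ 5x^3 + x^2 + 9x + 1 (mod f(x))

Since f is irreducible over F_11, F_11[x]/(f) is a field and a(x) ≠ 0 has an inverse. Apply the extended Euclidean algorithm to f(x) and a(x) in F_11[x]: f(x) = (9x + 3)·a(x) + (6x^2 + 9);  a(x) = (10x + 2)·(6x^2 + 9) + (4x + 5);  (6x^2 + 9) = (7x + 5)·(4x + 5) + (6). The last nonzero remainder is the constant 6 = gcd(f, a) in F_11. Back-substituting through the division chain expresses 6 = s(x)·a(x) + t(x)·f(x) with s(x) ≡ 8x^3 + 6x^2 + 10x + 6 (mod f), so (8x^3 + 6x^2 + 10x + 6)·a(x) ≡ 6 (mod f). Multiplying by 6^(-1) ≡ 2 in F_11 gives a(x)^(-1) ≡ 2·(8x^3 + 6x^2 + 10x + 6) ≡ 5x^3 + x^2 + 9x + 1 (mod f). Check: (5x^3 + x^2 + 6x + 1)·(5x^3 + x^2 + 9x + 1) = 3x^6 + 10x^5 + 10x^4 + 3x^3 + x^2 + 4x + 1 ≡ 1 (mod x^4 + 2x^3 + 8x^2 + 5x + 1).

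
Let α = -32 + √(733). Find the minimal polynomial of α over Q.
m_α(x) = x^2 + 64x + 291

From α + 32 = √(733), squaring gives (α + 32)^2 = 733, i.e. α^2 + 64α + 1024 = 733, so α^2 + 64α + 291 = 0. The discriminant of x^2 + 64x + 291 is (64)^2 - 4·(291) = 4096 - 1164 = 2932, and 4·(733) is not a perfect square in Q since 733 is squarefree and ≠ 1. Hence x^2 + 64x + 291 is irreducible over Q and is the minimal polynomial of α.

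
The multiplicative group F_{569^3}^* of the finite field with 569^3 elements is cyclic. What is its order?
|F_{569^3}^*| = 184220008

F_{569^3} has 569^3 = 184220009 elements; its multiplicative group consists of all nonzero elements, so |F_{569^3}^*| = 184220009 - 1 = 184220008. (It is cyclic since any finite subgroup of the multiplicative group of a field is cyclic.)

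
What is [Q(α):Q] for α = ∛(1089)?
[Q(α):Q] = 3

The minimal polynomial of α is x^3 - 1089, irreducible over Q since 1089 is not a perfect cube (so x^3 - 1089 has no rational root). Hence [Q(α):Q] = deg(m_α) = 3.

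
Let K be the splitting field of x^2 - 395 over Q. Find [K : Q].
[K : Q] = 2

f(x) = x^2 - 395 factors as (x - √395)(x + √395). The splitting field is K = Q(√395). Since 395 is squarefree and > 1, it is not a perfect square, so x^2 - 395 is irreducible over Q and [Q(√395) : Q] = 2. Hence [K : Q] = 2.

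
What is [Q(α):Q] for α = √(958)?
[Q(α):Q] = 2

[Q(α):Q] equals the degree of the minimal polynomial of α. Here α^2 = 958 and x^2 - 958 is irreducible (d = 958 is squarefree, ≠ 1, hence not a square), so deg(m_α) = 2. Thus [Q(α):Q] = 2.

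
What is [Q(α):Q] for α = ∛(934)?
[Q(α):Q] = 3

The minimal polynomial of α is x^3 - 934, irreducible over Q since 934 is not a perfect cube (so x^3 - 934 has no rational root). Hence [Q(α):Q] = deg(m_α) = 3.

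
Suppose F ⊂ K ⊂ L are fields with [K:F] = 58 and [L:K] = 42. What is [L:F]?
[L:F] = 2436

The tower law says that for any tower of field extensions F ⊂ K ⊂ L with finite degrees, [L:F] = [L:K] · [K:F]. Here this gives [L:F] = 42 · 58 = 2436.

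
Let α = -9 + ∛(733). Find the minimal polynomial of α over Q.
m_α(x) = x^3 + 27x^2 + 243x - 4

Set β = α + 9 = ∛(733), so β^3 = 733. Then (α + 9)^3 - 733 = 0, i.e. α is a root of g(x) = (x + 9)^3 - 733 = x^3 + 27x^2 + 243x - 4. Since g(x) = h(x + 9) where h(x) = x^3 - 733, and h is irreducible over Q (because 733 is not a perfect cube, so h has no rational root, and a monic cubic with no rational root is irreducible), g is also irreducible (irreducibility is preserved under the substitution x → x + 9). Hence m_α(x) = x^3 + 27x^2 + 243x - 4.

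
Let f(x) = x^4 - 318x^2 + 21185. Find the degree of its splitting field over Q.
[K : Q] = 4

Solving the quadratic in x^2: x^2 = (318 ± √(318^2 - 4·21185))/2 = (318 ± √16384)/2 = (318 ± 128)/2, giving x^2 = 95 or x^2 = 223. So f(x) = (x^2 - 95)(x^2 - 223) and the roots of f are ±√95, ±√223. Hence the splitting field is K = Q(√95, √223). Since 95 and 223 are distinct squarefree integers > 1, their product 21185 is not a perfect square, so √223 ∉ Q(√95). By the tower law [K:Q] = [Q(√95,√223):Q(√95)] · [Q(√95):Q] = 2 · 2 = 4.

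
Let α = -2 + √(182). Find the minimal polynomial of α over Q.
m_α(x) = x^2 + 4x - 178

From α + 2 = √(182), squaring gives (α + 2)^2 = 182, i.e. α^2 + 4α + 4 = 182, so α^2 + 4α - 178 = 0. The discriminant of x^2 + 4x - 178 is (4)^2 - 4·(-178) = 16 + 712 = 728, and 4·(182) is not a perfect square in Q since 182 is squarefree and ≠ 1. Hence x^2 + 4x - 178 is irreducible over Q and is the minimal polynomial of α.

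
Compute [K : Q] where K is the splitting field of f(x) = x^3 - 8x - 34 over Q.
[K : Q] = 6

By the rational root test, any rational root of the monic integer polynomial f(x) = x^3 - 8x - 34 must be an integer dividing the constant term -34, i.e. one of ±{1, 2, 17, 34}. Evaluating: f(1) = -41, f(-1) = -27, f(2) = -42, f(-2) = -26, f(17) = 4743, f(-17) = -4811, f(34) = 38998, f(-34) = -39066; none is 0, so f has no rational root and is therefore irreducible over Q (a cubic with no linear factor over a field is irreducible). For an irreducible cubic, the Galois group is A_3 or S_3 according as the discriminant disc(f) = -4a^3 - 27b^2 = -4·(-8)^3 - 27·(-34)^2 = -29164 is or is not a square in Q. Here disc(f) = -29164 is not a perfect square in Q, so the Galois group of f over Q is not contained in A_3 and must be all of S_3. The splitting field has degree |S_3| = 6 over Q, so [K : Q] = 6.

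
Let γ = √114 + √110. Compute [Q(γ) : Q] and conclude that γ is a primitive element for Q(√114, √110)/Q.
[Q(γ) : Q] = 4 (equivalently, Q(γ) = Q(√114, √110))

Obviously Q(γ) ⊆ Q(√114, √110), and [Q(√114, √110):Q] = 4 (since 114, 110 are distinct squarefree integers > 1 with 12540 not a perfect square). To show equality we compute the minimal polynomial of γ. From γ = √114 + √110: γ^2 = 114 + 2√(12540) + 110 = 224 + 2√(12540), so γ^2 - 224 = 2√(12540); squaring, (γ^2 - 224)^2 = 4·12540, i.e. γ^4 - 448γ^2 + 50176 - 50160 = 0, i.e. γ^4 - 448γ^2 + 16 = 0. So γ is a root of x^4 - 448x^2 + 16. This polynomial is irreducible over Q: it has no rational root (each ±√114 ± √110 is irrational), and any factorization into two quadratics over Q would force √(12540) ∈ Q (pairing opposite roots) or √114, √110 ∈ Q (other pairings), all impossible. Hence [Q(γ):Q] = 4 = [Q(√114, √110):Q], so Q(γ) = Q(√114, √110).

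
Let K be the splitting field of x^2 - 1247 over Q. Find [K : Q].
[K : Q] = 2

f(x) = x^2 - 1247 factors as (x - √1247)(x + √1247). The splitting field is K = Q(√1247). Since 1247 is squarefree and > 1, it is not a perfect square, so x^2 - 1247 is irreducible over Q and [Q(√1247) : Q] = 2. Hence [K : Q] = 2.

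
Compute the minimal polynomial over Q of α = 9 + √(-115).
m_α(x) = x^2 - 18x + 196

From α - 9 = √(-115), squaring gives (α - 9)^2 = -115, i.e. α^2 - 18α + 81 = -115, so α^2 - 18α + 196 = 0. The discriminant of x^2 - 18x + 196 is (-18)^2 - 4·(196) = 324 - 784 = -460, and 4·(-115) is not a perfect square in Q since -115 is squarefree and ≠ 1. Hence x^2 - 18x + 196 is irreducible over Q and is the minimal polynomial of α.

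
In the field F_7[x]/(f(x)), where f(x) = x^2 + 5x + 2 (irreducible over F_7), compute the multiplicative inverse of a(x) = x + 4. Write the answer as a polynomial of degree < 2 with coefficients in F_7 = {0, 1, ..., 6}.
a(x)^(-1) ≡ 4x + 4 (mod f(x))

Since f is irreducible over F_7, F_7[x]/(f) is a field and a(x) ≠ 0 has an inverse. Apply the extended Euclidean algorithm to f(x) and a(x) in F_7[x]: f(x) = (x + 1)·a(x) + (5). The last nonzero remainder is the constant 5 = gcd(f, a) in F_7. Back-substituting through the division chain expresses 5 = s(x)·a(x) + t(x)·f(x) with s(x) ≡ 6x + 6 (mod f), so (6x + 6)·a(x) ≡ 5 (mod f). Multiplying by 5^(-1) ≡ 3 in F_7 gives a(x)^(-1) ≡ 3·(6x + 6) ≡ 4x + 4 (mod f). Check: (x + 4)·(4x + 4) = 4x^2 + 6x + 2 ≡ 1 (mod x^2 + 5x + 2).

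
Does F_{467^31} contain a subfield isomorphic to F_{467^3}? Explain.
No: F_{467^3} is not a subfield of F_{467^31}

F_{p^m} embeds in F_{p^n} iff m | n. Here 3 ∤ 31 (since 31 = 10·3 + 1 with remainder 1 ≠ 0), so F_{467^3} is not a subfield of F_{467^31}. Equivalently: if it were, the tower law would give 3 = [F_{467^3}:F_467] dividing [F_{467^31}:F_467] = 31, contradiction.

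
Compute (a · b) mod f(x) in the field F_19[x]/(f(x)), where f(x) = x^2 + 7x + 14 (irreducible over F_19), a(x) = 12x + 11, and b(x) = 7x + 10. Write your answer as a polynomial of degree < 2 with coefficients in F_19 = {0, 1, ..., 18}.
a · b ≡ 8x + 17 (mod f(x))

Multiply in F_19[x]: a(x)·b(x) = (12x + 11)·(7x + 10) = 8x^2 + 7x + 15. This has degree ≥ 2, so divide by f(x) over F_19: 8x^2 + 7x + 15 = (8)·(x^2 + 7x + 14) + (8x + 17). Hence a·b ≡ 8x + 17 (mod f). (F_19[x]/(f) is a field with 19^2 = 361 elements since f is irreducible of degree 2.)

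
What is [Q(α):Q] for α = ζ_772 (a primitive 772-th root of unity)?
[Q(α):Q] = 384

The minimal polynomial of ζ_772 over Q is the 772-th cyclotomic polynomial Φ_772(x), which is irreducible over Q and has degree φ(772) = 384. Hence [Q(α):Q] = φ(772) = 384.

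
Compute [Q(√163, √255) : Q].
[Q(√163, √255) : Q] = 4

[Q(√163):Q] = 2 (min poly x^2 - 163, irreducible since 163 is squarefree > 1). For the top step, suppose √255 ∈ Q(√163), say √255 = c + d√163 with c, d ∈ Q. Squaring: 255 = c^2 + 163d^2 + 2cd√163. Since √163 ∉ Q this forces 2cd = 0. If d = 0 then √255 = c ∈ Q, contradicting 255 squarefree > 1. If c = 0 then 255 = 163d^2, so 163·255 = (163d)^2 is a perfect square in Q — but 163·255 = 41565 is not a perfect square (since 163 and 255 are distinct squarefree integers). Contradiction. Hence √255 ∉ Q(√163), so x^2 - 255 stays irreducible over Q(√163) and [Q(√163, √255) : Q(√163)] = 2. By the tower law, [Q(√163, √255) : Q] = 2 · 2 = 4.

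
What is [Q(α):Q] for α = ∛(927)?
[Q(α):Q] = 3

The minimal polynomial of α is x^3 - 927, irreducible over Q since 927 is not a perfect cube (so x^3 - 927 has no rational root). Hence [Q(α):Q] = deg(m_α) = 3.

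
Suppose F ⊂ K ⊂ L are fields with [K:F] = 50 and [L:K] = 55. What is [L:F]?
[L:F] = 2750

The tower law says that for any tower of field extensions F ⊂ K ⊂ L with finite degrees, [L:F] = [L:K] · [K:F]. Here this gives [L:F] = 55 · 50 = 2750.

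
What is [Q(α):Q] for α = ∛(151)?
[Q(α):Q] = 3

The minimal polynomial of α is x^3 - 151, irreducible over Q since 151 is not a perfect cube (so x^3 - 151 has no rational root). Hence [Q(α):Q] = deg(m_α) = 3.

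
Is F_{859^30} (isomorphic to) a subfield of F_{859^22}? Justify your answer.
No: F_{859^30} is not a subfield of F_{859^22}

F_{p^m} embeds in F_{p^n} iff m | n. Here 30 ∤ 22 (since 22 = 0·30 + 22 with remainder 22 ≠ 0), so F_{859^30} is not a subfield of F_{859^22}. Equivalently: if it were, the tower law would give 30 = [F_{859^30}:F_859] dividing [F_{859^22}:F_859] = 22, contradiction.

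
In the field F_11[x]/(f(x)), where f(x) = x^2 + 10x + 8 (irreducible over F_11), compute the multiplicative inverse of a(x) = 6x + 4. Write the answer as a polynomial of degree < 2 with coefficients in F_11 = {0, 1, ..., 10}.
a(x)^(-1) ≡ 3x + 6 (mod f(x))

Since f is irreducible over F_11, F_11[x]/(f) is a field and a(x) ≠ 0 has an inverse. Apply the extended Euclidean algorithm to f(x) and a(x) in F_11[x]: f(x) = (2x + 4)·a(x) + (3). The last nonzero remainder is the constant 3 = gcd(f, a) in F_11. Back-substituting through the division chain expresses 3 = s(x)·a(x) + t(x)·f(x) with s(x) ≡ 9x + 7 (mod f), so (9x + 7)·a(x) ≡ 3 (mod f). Multiplying by 3^(-1) ≡ 4 in F_11 gives a(x)^(-1) ≡ 4·(9x + 7) ≡ 3x + 6 (mod f). Check: (6x + 4)·(3x + 6) = 7x^2 + 4x + 2 ≡ 1 (mod x^2 + 10x + 8).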